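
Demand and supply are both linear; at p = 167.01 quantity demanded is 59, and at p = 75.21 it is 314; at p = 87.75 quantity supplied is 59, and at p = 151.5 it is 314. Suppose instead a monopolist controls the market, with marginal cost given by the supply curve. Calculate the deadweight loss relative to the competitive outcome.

Demand slope = (75.21 − 167.01)/(314 − 59) = −0.36, so p = 188.25 − 0.36q.
Supply slope = (151.5 − 87.75)/(314 − 59) = 0.25, so p = 73 + 0.25q.
Competitive equilibrium: 188.25 − 0.36q = 73 + 0.25q → q* = 188.9344, p* = 120.2336.
Marginal revenue: MR = 188.25 − 0.72q. Set MR = MC: 188.25 − 0.72q = 73 + 0.25q → q_m = 118.8144.
Price p_m = 188.25 − 0.36·118.8144 = 145.4768; MC(q_m) = 73 + 0.25·118.8144 = 102.7036.
Competitive q* = 188.9344, so Δq = 70.12; wedge = 145.4768 − 102.7036 = 42.7732.
Deadweight loss = ½ × 70.12 × 42.7732 = 1499.63.

1499.63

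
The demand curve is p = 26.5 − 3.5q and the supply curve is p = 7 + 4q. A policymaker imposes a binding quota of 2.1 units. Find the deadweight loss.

Competitive equilibrium: 26.5 − 3.5q = 7 + 4q → q* = 2.6, p* = 17.4.
At q = 2.1: demand price = 26.5 − 3.5·2.1 = 19.15; supply price = 7 + 4·2.1 = 15.4.
Δq = 2.6 − 2.1 = 0.5; wedge = 19.15 − 15.4 = 3.75.
DWL = ½ × 0.5 × 3.75 = 0.94.

0.94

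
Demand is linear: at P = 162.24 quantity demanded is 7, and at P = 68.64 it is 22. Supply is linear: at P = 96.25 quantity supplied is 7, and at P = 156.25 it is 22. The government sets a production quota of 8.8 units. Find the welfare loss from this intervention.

110.44

Demand slope = (68.64 − 162.24)/(22 − 7) = −6.24, so P = 205.92 − 6.24Q.
Supply slope = (156.25 − 96.25)/(22 − 7) = 4, so P = 68.25 + 4Q.
Competitive equilibrium: 205.92 − 6.24Q = 68.25 + 4Q → Q* = 13.4443, P* = 122.0273.
At Q = 8.8: demand price = 205.92 − 6.24·8.8 = 151.008; supply price = 68.25 + 4·8.8 = 103.45.
ΔQ = 13.4443 − 8.8 = 4.6443; wedge = 151.008 − 103.45 = 47.558.
Welfare loss = ½ × 4.6443 × 47.558 = 110.44.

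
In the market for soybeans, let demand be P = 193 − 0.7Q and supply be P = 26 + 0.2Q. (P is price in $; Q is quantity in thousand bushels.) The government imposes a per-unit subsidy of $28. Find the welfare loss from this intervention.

$435.56 thousand

Competitive equilibrium: 193 − 0.7Q = 26 + 0.2Q → Q* = 185.5556, P* = 63.1111.
The subsidy lowers effective supply by 28: P = 0.2Q − 2.
New quantity: 193 − 0.7Q = 0.2Q − 2 → Q' = 216.6667.
Overproduction ΔQ = 216.6667 − 185.5556 = 31.1111; wedge = subsidy = 28.
DWL = ½ × 31.1111 × 28 = $435.56 thousand.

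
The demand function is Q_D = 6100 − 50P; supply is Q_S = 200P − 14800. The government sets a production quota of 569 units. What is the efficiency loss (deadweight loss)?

In inverse form: demand P = 122 − 0.02Q, supply P = 74 + 0.005Q.
Competitive equilibrium: 122 − 0.02Q = 74 + 0.005Q → Q* = 1920, P* = 83.6.
At Q = 569: demand price = 122 − 0.02·569 = 110.62; supply price = 74 + 0.005·569 = 76.845.
ΔQ = 1920 − 569 = 1351; wedge = 110.62 − 76.845 = 33.775.
DWL = ½ × 1351 × 33.775 = 22815.01.

22815.01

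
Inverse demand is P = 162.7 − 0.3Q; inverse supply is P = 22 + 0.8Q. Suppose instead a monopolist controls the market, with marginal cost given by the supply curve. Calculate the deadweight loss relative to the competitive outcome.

Competitive equilibrium: 162.7 − 0.3Q = 22 + 0.8Q → Q* = 127.9091, P* = 124.3273.
Marginal revenue: MR = 162.7 − 0.6Q. Set MR = MC: 162.7 − 0.6Q = 22 + 0.8Q → Q_m = 100.5.
Price P_m = 162.7 − 0.3·100.5 = 132.55; MC(Q_m) = 22 + 0.8·100.5 = 102.4.
Competitive Q* = 127.9091, so ΔQ = 27.4091; wedge = 132.55 − 102.4 = 30.15.
DWL = ½ × 27.4091 × 30.15 = 413.19.

413.19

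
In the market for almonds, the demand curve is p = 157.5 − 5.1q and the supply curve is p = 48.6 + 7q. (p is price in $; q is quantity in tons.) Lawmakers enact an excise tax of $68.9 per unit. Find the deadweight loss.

$196.17

Competitive equilibrium: 157.5 − 5.1q = 48.6 + 7q → q* = 9, p* = 111.6.
With the tax, the buyer price exceeds the seller price by 68.9: (157.5 − 5.1q) − (48.6 + 7q) = 68.9 → q' = 3.3058.
Δq = 9 − 3.3058 = 5.6942; the wedge equals the tax, 68.9.
Welfare loss = ½ × 5.6942 × 68.9 = $196.17.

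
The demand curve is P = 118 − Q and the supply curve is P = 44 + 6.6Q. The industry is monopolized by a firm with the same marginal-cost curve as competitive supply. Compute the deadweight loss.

4.87

Competitive equilibrium: 118 − Q = 44 + 6.6Q → Q* = 9.7368, P* = 108.2632.
Marginal revenue: MR = 118 − 2Q. Set MR = MC: 118 − 2Q = 44 + 6.6Q → Q_m = 8.6047.
Price P_m = 118 − 1·8.6047 = 109.3953; MC(Q_m) = 44 + 6.6·8.6047 = 100.791.
Competitive Q* = 9.7368, so ΔQ = 1.1321; wedge = 109.3953 − 100.791 = 8.6043.
Deadweight loss = ½ × 1.1321 × 8.6043 = 4.87.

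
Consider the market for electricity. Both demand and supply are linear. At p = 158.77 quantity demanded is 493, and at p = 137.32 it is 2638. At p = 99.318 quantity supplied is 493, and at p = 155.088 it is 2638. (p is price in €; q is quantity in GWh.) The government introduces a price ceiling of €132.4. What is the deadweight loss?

Demand slope = (137.32 − 158.77)/(2638 − 493) = −0.01, so p = 163.7 − 0.01q.
Supply slope = (155.088 − 99.318)/(2638 − 493) = 0.026, so p = 86.5 + 0.026q.
Competitive equilibrium: 163.7 − 0.01q = 86.5 + 0.026q → q* = 2144.44444, p* = 142.25556.
At the ceiling p = 132.4, quantity supplied = (132.4 − 86.5)/0.026 = 1765.38462.
Willingness to pay at q' = 1765.38462: 163.7 − 0.01·1765.38462 = 146.04615.
Δq = 2144.44444 − 1765.38462 = 379.05982; wedge = 146.04615 − 132.4 = 13.64615.
Deadweight loss = ½ × 379.05982 × 13.64615 = €2586.35.

€2586.35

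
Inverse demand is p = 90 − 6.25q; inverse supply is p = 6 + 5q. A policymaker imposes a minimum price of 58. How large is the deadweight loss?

Competitive equilibrium: 90 − 6.25q = 6 + 5q → q* = 7.4667, p* = 43.3333.
At the floor p = 58, quantity demanded = (90 − 58)/6.25 = 5.12.
Sellers' marginal cost at q' = 5.12: 6 + 5·5.12 = 31.6.
Δq = 7.4667 − 5.12 = 2.3467; wedge = 58 − 31.6 = 26.4.
Deadweight loss = ½ × 2.3467 × 26.4 = 30.976.

30.976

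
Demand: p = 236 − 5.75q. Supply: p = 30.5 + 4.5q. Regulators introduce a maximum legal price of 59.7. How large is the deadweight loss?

942.34

Competitive equilibrium: 236 − 5.75q = 30.5 + 4.5q → q* = 20.0488, p* = 120.7195.
At the ceiling p = 59.7, quantity supplied = (59.7 − 30.5)/4.5 = 6.4889.
Willingness to pay at q' = 6.4889: 236 − 5.75·6.4889 = 198.6888.
Δq = 20.0488 − 6.4889 = 13.5599; wedge = 198.6888 − 59.7 = 138.9888.
DWL = ½ × 13.5599 × 138.9888 = 942.34.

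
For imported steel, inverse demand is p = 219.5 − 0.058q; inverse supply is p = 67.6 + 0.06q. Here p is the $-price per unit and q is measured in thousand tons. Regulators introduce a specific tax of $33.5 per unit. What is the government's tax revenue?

Competitive equilibrium: 219.5 − 0.058q = 67.6 + 0.06q → q* = 1287.2881, p* = 144.8373.
With the tax, the buyer price exceeds the seller price by 33.5: (219.5 − 0.058q) − (67.6 + 0.06q) = 33.5 → q' = 1003.3898.
Tax revenue = 33.5 × 1003.3898 = $33613.56 thousand.

$33613.56 thousand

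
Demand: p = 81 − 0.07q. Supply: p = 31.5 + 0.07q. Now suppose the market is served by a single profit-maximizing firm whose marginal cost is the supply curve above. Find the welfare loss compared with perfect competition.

Competitive equilibrium: 81 − 0.07q = 31.5 + 0.07q → q* = 353.5714, p* = 56.25.
Marginal revenue: MR = 81 − 0.14q. Set MR = MC: 81 − 0.14q = 31.5 + 0.07q → q_m = 235.7143.
Price p_m = 81 − 0.07·235.7143 = 64.5; MC(q_m) = 31.5 + 0.07·235.7143 = 48.
Competitive q* = 353.5714, so Δq = 117.8571; wedge = 64.5 − 48 = 16.5.
DWL = ½ × 117.8571 × 16.5 = 972.32.

972.32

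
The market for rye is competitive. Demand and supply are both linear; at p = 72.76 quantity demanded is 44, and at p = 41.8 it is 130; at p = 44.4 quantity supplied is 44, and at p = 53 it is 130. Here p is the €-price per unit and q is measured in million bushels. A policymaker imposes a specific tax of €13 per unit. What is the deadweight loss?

Demand slope = (41.8 − 72.76)/(130 − 44) = −0.36, so p = 88.6 − 0.36q.
Supply slope = (53 − 44.4)/(130 − 44) = 0.1, so p = 40 + 0.1q.
Competitive equilibrium: 88.6 − 0.36q = 40 + 0.1q → q* = 105.6522, p* = 50.5652.
With the tax, the buyer price exceeds the seller price by 13: (88.6 − 0.36q) − (40 + 0.1q) = 13 → q' = 77.3913.
Δq = 105.6522 − 77.3913 = 28.2609; the wedge equals the tax, 13.
Welfare loss = ½ × 28.2609 × 13 = €183.70 million.

€183.70 million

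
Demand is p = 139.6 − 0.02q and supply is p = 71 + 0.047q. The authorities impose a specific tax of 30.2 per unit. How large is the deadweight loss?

6806.27

Competitive equilibrium: 139.6 − 0.02q = 71 + 0.047q → q* = 1023.8806, p* = 119.1224.
With the tax, the buyer price exceeds the seller price by 30.2: (139.6 − 0.02q) − (71 + 0.047q) = 30.2 → q' = 573.1343.
Δq = 1023.8806 − 573.1343 = 450.7463; the wedge equals the tax, 30.2.
Welfare loss = ½ × 450.7463 × 30.2 = 6806.27.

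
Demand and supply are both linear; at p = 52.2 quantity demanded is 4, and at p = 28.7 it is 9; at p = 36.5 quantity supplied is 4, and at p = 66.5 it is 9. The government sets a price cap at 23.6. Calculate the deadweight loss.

70

Demand slope = (28.7 − 52.2)/(9 − 4) = −4.7, so p = 71 − 4.7q.
Supply slope = (66.5 − 36.5)/(9 − 4) = 6, so p = 12.5 + 6q.
Competitive equilibrium: 71 − 4.7q = 12.5 + 6q → q* = 5.4673, p* = 45.3037.
At the ceiling p = 23.6, quantity supplied = (23.6 − 12.5)/6 = 1.85.
Willingness to pay at q' = 1.85: 71 − 4.7·1.85 = 62.305.
Δq = 5.4673 − 1.85 = 3.6173; wedge = 62.305 − 23.6 = 38.705.
Welfare loss = ½ × 3.6173 × 38.705 = 70.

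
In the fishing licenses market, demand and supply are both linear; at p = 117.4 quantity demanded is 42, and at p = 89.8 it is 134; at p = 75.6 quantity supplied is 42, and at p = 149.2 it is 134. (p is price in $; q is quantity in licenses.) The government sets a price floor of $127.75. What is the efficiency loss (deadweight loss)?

$2890.94

Demand slope = (89.8 − 117.4)/(134 − 42) = −0.3, so p = 130 − 0.3q.
Supply slope = (149.2 − 75.6)/(134 − 42) = 0.8, so p = 42 + 0.8q.
Competitive equilibrium: 130 − 0.3q = 42 + 0.8q → q* = 80, p* = 106.
At the floor p = 127.75, quantity demanded = (130 − 127.75)/0.3 = 7.5.
Sellers' marginal cost at q' = 7.5: 42 + 0.8·7.5 = 48.
Δq = 80 − 7.5 = 72.5; wedge = 127.75 − 48 = 79.75.
Welfare loss = ½ × 72.5 × 79.75 = $2890.94.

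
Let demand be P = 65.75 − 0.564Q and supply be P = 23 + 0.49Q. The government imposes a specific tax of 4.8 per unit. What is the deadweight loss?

Competitive equilibrium: 65.75 − 0.564Q = 23 + 0.49Q → Q* = 40.5598, P* = 42.8743.
With the tax, the buyer price exceeds the seller price by 4.8: (65.75 − 0.564Q) − (23 + 0.49Q) = 4.8 → Q' = 36.0057.
ΔQ = 40.5598 − 36.0057 = 4.5541; the wedge equals the tax, 4.8.
Deadweight loss = ½ × 4.5541 × 4.8 = 10.93.

10.93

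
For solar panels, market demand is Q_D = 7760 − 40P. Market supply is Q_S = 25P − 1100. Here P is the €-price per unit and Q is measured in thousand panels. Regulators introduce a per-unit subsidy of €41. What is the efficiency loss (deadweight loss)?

€12930.77 thousand

In inverse form: demand P = 194 − 0.025Q, supply P = 44 + 0.04Q.
Competitive equilibrium: 194 − 0.025Q = 44 + 0.04Q → Q* = 2307.6923, P* = 136.3077.
The subsidy lowers effective supply by 41: P = 3 + 0.04Q.
New quantity: 194 − 0.025Q = 3 + 0.04Q → Q' = 2938.4615.
Overproduction ΔQ = 2938.4615 − 2307.6923 = 630.7692; wedge = subsidy = 41.
Welfare loss = ½ × 630.7692 × 41 = €12930.77 thousand.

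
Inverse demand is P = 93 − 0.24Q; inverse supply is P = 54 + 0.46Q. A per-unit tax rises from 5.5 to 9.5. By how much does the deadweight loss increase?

Competitive equilibrium: 93 − 0.24Q = 54 + 0.46Q → Q* = 55.7143, P* = 79.6286.
For a per-unit tax t: ΔQ = t/0.7, so DWL = ½·t·(t/0.7) = t²/1.4.
At t = 5.5: DWL = 21.607. At t = 9.5: DWL = 64.464.
Increase = 64.464 − 21.607 = 42.86.

42.86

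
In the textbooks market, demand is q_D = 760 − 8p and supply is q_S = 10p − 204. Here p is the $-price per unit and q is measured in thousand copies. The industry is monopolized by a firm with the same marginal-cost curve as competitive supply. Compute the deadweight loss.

In inverse form: demand p = 95 − 0.125q, supply p = 20.4 + 0.1q.
Competitive equilibrium: 95 − 0.125q = 20.4 + 0.1q → q* = 331.55556, p* = 53.55556.
Marginal revenue: MR = 95 − 0.25q. Set MR = MC: 95 − 0.25q = 20.4 + 0.1q → q_m = 213.14286.
Price p_m = 95 − 0.125·213.14286 = 68.35714; MC(q_m) = 20.4 + 0.1·213.14286 = 41.71429.
Competitive q* = 331.55556, so Δq = 118.4127; wedge = 68.35714 − 41.71429 = 26.64285.
The triangle = ½ × 118.4127 × 26.64285 = $1577.43 thousand.

$1577.43 thousand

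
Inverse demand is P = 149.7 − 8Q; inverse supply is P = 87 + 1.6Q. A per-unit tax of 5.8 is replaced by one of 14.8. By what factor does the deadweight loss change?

Competitive equilibrium: 149.7 − 8Q = 87 + 1.6Q → Q* = 6.5313, P* = 97.45.
For a per-unit tax t: ΔQ = t/9.6, so DWL = ½·t·(t/9.6) = t²/19.2.
At t = 5.8: DWL = 1.752. At t = 14.8: DWL = 11.408.
Ratio = (14.8/5.8)² = 6.511.

6.511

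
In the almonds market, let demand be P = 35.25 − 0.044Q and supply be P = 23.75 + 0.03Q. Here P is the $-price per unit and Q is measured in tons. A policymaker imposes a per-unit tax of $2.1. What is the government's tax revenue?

$266.76

Competitive equilibrium: 35.25 − 0.044Q = 23.75 + 0.03Q → Q* = 155.4054, P* = 28.4122.
With the tax, the buyer price exceeds the seller price by 2.1: (35.25 − 0.044Q) − (23.75 + 0.03Q) = 2.1 → Q' = 127.027.
Tax revenue = 2.1 × 127.027 = $266.76.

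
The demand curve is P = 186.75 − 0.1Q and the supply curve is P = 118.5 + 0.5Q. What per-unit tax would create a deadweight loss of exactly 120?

Competitive equilibrium: 186.75 − 0.1Q = 118.5 + 0.5Q → Q* = 113.75, P* = 175.375.
A tax t gives ΔQ = t/0.6 and wedge t, so DWL = t²/1.2.
t²/1.2 = 120 → t² = 144 → t = 12.

12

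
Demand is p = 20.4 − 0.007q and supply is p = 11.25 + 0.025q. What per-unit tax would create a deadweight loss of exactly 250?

Competitive equilibrium: 20.4 − 0.007q = 11.25 + 0.025q → q* = 285.9375, p* = 18.3984.
A tax t gives Δq = t/0.032 and wedge t, so DWL = t²/0.064.
t²/0.064 = 250 → t² = 16 → t = 4.

4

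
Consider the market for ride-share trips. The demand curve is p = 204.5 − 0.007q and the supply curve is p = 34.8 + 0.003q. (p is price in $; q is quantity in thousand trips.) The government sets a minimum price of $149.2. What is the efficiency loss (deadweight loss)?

$411324.50 thousand

Competitive equilibrium: 204.5 − 0.007q = 34.8 + 0.003q → q* = 16970, p* = 85.71.
At the floor p = 149.2, quantity demanded = (204.5 − 149.2)/0.007 = 7900.
Sellers' marginal cost at q' = 7900: 34.8 + 0.003·7900 = 58.5.
Δq = 16970 − 7900 = 9070; wedge = 149.2 − 58.5 = 90.7.
The triangle = ½ × 9070 × 90.7 = $411324.50 thousand.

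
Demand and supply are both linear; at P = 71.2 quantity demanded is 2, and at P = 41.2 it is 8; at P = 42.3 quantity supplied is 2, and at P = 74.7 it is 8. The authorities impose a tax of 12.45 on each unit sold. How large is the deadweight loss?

Demand slope = (41.2 − 71.2)/(8 − 2) = −5, so P = 81.2 − 5Q.
Supply slope = (74.7 − 42.3)/(8 − 2) = 5.4, so P = 31.5 + 5.4Q.
Competitive equilibrium: 81.2 − 5Q = 31.5 + 5.4Q → Q* = 4.7788, P* = 57.3058.
With the tax, the buyer price exceeds the seller price by 12.45: (81.2 − 5Q) − (31.5 + 5.4Q) = 12.45 → Q' = 3.5817.
ΔQ = 4.7788 − 3.5817 = 1.1971; the wedge equals the tax, 12.45.
Welfare loss = ½ × 1.1971 × 12.45 = 7.45.

7.45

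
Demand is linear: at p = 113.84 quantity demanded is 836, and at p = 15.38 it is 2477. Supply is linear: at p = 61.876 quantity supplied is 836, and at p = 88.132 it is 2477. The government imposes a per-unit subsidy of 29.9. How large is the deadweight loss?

Demand slope = (15.38 − 113.84)/(2477 − 836) = −0.06, so p = 164 − 0.06q.
Supply slope = (88.132 − 61.876)/(2477 − 836) = 0.016, so p = 48.5 + 0.016q.
Competitive equilibrium: 164 − 0.06q = 48.5 + 0.016q → q* = 1519.73684, p* = 72.81579.
The subsidy lowers effective supply by 29.9: p = 18.6 + 0.016q.
New quantity: 164 − 0.06q = 18.6 + 0.016q → q' = 1913.15789.
Overproduction Δq = 1913.15789 − 1519.73684 = 393.42105; wedge = subsidy = 29.9.
The triangle = ½ × 393.42105 × 29.9 = 5881.64.

5881.64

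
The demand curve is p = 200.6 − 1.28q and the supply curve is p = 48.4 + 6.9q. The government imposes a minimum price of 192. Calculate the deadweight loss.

577.98

Competitive equilibrium: 200.6 − 1.28q = 48.4 + 6.9q → q* = 18.6064, p* = 176.7839.
At the floor p = 192, quantity demanded = (200.6 − 192)/1.28 = 6.7188.
Sellers' marginal cost at q' = 6.7188: 48.4 + 6.9·6.7188 = 94.7597.
Δq = 18.6064 − 6.7188 = 11.8876; wedge = 192 − 94.7597 = 97.2403.
Welfare loss = ½ × 11.8876 × 97.2403 = 577.98.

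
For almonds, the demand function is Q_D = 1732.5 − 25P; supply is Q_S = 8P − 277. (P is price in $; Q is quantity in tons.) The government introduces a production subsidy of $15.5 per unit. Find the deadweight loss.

$728.03

In inverse form: demand P = 69.3 − 0.04Q, supply P = 34.625 + 0.125Q.
Competitive equilibrium: 69.3 − 0.04Q = 34.625 + 0.125Q → Q* = 210.1515, P* = 60.8939.
The subsidy lowers effective supply by 15.5: P = 19.125 + 0.125Q.
New quantity: 69.3 − 0.04Q = 19.125 + 0.125Q → Q' = 304.0909.
Overproduction ΔQ = 304.0909 − 210.1515 = 93.9394; wedge = subsidy = 15.5.
The triangle = ½ × 93.9394 × 15.5 = $728.03.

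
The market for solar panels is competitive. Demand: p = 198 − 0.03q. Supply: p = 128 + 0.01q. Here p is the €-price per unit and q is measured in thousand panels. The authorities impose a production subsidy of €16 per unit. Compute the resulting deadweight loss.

€3200 thousand

Competitive equilibrium: 198 − 0.03q = 128 + 0.01q → q* = 1750, p* = 145.5.
The subsidy lowers effective supply by 16: p = 112 + 0.01q.
New quantity: 198 − 0.03q = 112 + 0.01q → q' = 2150.
Overproduction Δq = 2150 − 1750 = 400; wedge = subsidy = 16.
The triangle = ½ × 400 × 16 = €3200 thousand.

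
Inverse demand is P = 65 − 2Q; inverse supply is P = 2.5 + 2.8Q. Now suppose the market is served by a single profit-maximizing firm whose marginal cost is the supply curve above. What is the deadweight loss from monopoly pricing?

Competitive equilibrium: 65 − 2Q = 2.5 + 2.8Q → Q* = 13.0208, P* = 38.9583.
Marginal revenue: MR = 65 − 4Q. Set MR = MC: 65 − 4Q = 2.5 + 2.8Q → Q_m = 9.1912.
Price P_m = 65 − 2·9.1912 = 46.6176; MC(Q_m) = 2.5 + 2.8·9.1912 = 28.2354.
Competitive Q* = 13.0208, so ΔQ = 3.8296; wedge = 46.6176 − 28.2354 = 18.3822.
Welfare loss = ½ × 3.8296 × 18.3822 = 35.20.

35.20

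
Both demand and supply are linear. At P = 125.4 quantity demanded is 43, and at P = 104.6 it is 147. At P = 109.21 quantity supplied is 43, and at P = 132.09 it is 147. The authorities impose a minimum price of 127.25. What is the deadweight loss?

Demand slope = (104.6 − 125.4)/(147 − 43) = −0.2, so P = 134 − 0.2Q.
Supply slope = (132.09 − 109.21)/(147 − 43) = 0.22, so P = 99.75 + 0.22Q.
Competitive equilibrium: 134 − 0.2Q = 99.75 + 0.22Q → Q* = 81.5476, P* = 117.6905.
At the floor P = 127.25, quantity demanded = (134 − 127.25)/0.2 = 33.75.
Sellers' marginal cost at Q' = 33.75: 99.75 + 0.22·33.75 = 107.175.
ΔQ = 81.5476 − 33.75 = 47.7976; wedge = 127.25 − 107.175 = 20.075.
DWL = ½ × 47.7976 × 20.075 = 479.77.

479.77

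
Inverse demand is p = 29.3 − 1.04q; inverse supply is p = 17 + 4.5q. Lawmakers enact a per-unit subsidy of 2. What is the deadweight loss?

Competitive equilibrium: 29.3 − 1.04q = 17 + 4.5q → q* = 2.2202, p* = 26.991.
The subsidy lowers effective supply by 2: p = 15 + 4.5q.
New quantity: 29.3 − 1.04q = 15 + 4.5q → q' = 2.5812.
Overproduction Δq = 2.5812 − 2.2202 = 0.361; wedge = subsidy = 2.
Welfare loss = ½ × 0.361 × 2 = 0.36.

0.36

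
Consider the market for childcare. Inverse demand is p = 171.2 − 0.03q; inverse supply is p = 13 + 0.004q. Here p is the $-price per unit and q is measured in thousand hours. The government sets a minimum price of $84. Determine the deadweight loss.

Competitive equilibrium: 171.2 − 0.03q = 13 + 0.004q → q* = 4652.94118, p* = 31.61176.
At the floor p = 84, quantity demanded = (171.2 − 84)/0.03 = 2906.66667.
Sellers' marginal cost at q' = 2906.66667: 13 + 0.004·2906.66667 = 24.62667.
Δq = 4652.94118 − 2906.66667 = 1746.27451; wedge = 84 − 24.62667 = 59.37333.
Deadweight loss = ½ × 1746.27451 × 59.37333 = $51841.07 thousand.

$51841.07 thousand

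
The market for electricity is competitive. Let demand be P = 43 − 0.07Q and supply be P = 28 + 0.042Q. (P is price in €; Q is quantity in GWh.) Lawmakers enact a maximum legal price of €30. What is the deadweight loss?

€417.16

Competitive equilibrium: 43 − 0.07Q = 28 + 0.042Q → Q* = 133.9286, P* = 33.625.
At the ceiling P = 30, quantity supplied = (30 − 28)/0.042 = 47.619.
Willingness to pay at Q' = 47.619: 43 − 0.07·47.619 = 39.6667.
ΔQ = 133.9286 − 47.619 = 86.3096; wedge = 39.6667 − 30 = 9.6667.
The triangle = ½ × 86.3096 × 9.6667 = €417.16.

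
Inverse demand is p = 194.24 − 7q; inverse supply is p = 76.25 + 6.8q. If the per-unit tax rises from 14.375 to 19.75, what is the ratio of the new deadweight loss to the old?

1.888

Competitive equilibrium: 194.24 − 7q = 76.25 + 6.8q → q* = 8.55, p* = 134.39.
For a per-unit tax t: Δq = t/13.8, so DWL = ½·t·(t/13.8) = t²/27.6.
At t = 14.375: DWL = 7.487. At t = 19.75: DWL = 14.133.
Ratio = (19.75/14.375)² = 1.888.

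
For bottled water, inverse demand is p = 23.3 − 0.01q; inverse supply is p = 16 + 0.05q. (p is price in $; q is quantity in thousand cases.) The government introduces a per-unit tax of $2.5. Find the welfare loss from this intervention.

Competitive equilibrium: 23.3 − 0.01q = 16 + 0.05q → q* = 121.6667, p* = 22.0833.
With the tax, the buyer price exceeds the seller price by 2.5: (23.3 − 0.01q) − (16 + 0.05q) = 2.5 → q' = 80.
Δq = 121.6667 − 80 = 41.6667; the wedge equals the tax, 2.5.
The triangle = ½ × 41.6667 × 2.5 = $52.08 thousand.

$52.08 thousand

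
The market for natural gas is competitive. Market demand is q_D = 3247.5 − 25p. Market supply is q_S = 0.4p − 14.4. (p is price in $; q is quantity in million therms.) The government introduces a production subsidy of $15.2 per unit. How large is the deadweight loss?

$45.48 million

In inverse form: demand p = 129.9 − 0.04q, supply p = 36 + 2.5q.
Competitive equilibrium: 129.9 − 0.04q = 36 + 2.5q → q* = 36.9685, p* = 128.4213.
The subsidy lowers effective supply by 15.2: p = 20.8 + 2.5q.
New quantity: 129.9 − 0.04q = 20.8 + 2.5q → q' = 42.9528.
Overproduction Δq = 42.9528 − 36.9685 = 5.9843; wedge = subsidy = 15.2.
The triangle = ½ × 5.9843 × 15.2 = $45.48 million.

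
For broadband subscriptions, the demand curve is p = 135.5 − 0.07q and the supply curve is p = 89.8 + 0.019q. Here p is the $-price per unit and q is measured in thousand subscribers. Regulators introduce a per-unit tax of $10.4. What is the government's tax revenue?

$4124.94 thousand

Competitive equilibrium: 135.5 − 0.07q = 89.8 + 0.019q → q* = 513.4831, p* = 99.5562.
With the tax, the buyer price exceeds the seller price by 10.4: (135.5 − 0.07q) − (89.8 + 0.019q) = 10.4 → q' = 396.6292.
Tax revenue = 10.4 × 396.6292 = $4124.94 thousand.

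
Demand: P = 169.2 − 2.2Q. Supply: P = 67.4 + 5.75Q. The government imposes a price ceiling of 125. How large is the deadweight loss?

Competitive equilibrium: 169.2 − 2.2Q = 67.4 + 5.75Q → Q* = 12.805, P* = 141.0289.
At the ceiling P = 125, quantity supplied = (125 − 67.4)/5.75 = 10.0174.
Willingness to pay at Q' = 10.0174: 169.2 − 2.2·10.0174 = 147.1617.
ΔQ = 12.805 − 10.0174 = 2.7876; wedge = 147.1617 − 125 = 22.1617.
DWL = ½ × 2.7876 × 22.1617 = 30.89.

30.89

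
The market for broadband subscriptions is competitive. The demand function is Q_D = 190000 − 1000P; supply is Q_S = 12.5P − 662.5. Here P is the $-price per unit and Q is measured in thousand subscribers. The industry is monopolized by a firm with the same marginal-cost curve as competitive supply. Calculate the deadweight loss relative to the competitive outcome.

$17.23 thousand

In inverse form: demand P = 190 − 0.001Q, supply P = 53 + 0.08Q.
Competitive equilibrium: 190 − 0.001Q = 53 + 0.08Q → Q* = 1691.358, P* = 188.3086.
Marginal revenue: MR = 190 − 0.002Q. Set MR = MC: 190 − 0.002Q = 53 + 0.08Q → Q_m = 1670.7317.
Price P_m = 190 − 0.001·1670.7317 = 188.3293; MC(Q_m) = 53 + 0.08·1670.7317 = 186.6585.
Competitive Q* = 1691.358, so ΔQ = 20.6263; wedge = 188.3293 − 186.6585 = 1.6708.
DWL = ½ × 20.6263 × 1.6708 = $17.23 thousand.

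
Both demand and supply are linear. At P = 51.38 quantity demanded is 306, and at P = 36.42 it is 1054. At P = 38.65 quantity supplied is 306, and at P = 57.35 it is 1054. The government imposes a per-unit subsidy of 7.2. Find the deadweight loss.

576

Demand slope = (36.42 − 51.38)/(1054 − 306) = −0.02, so P = 57.5 − 0.02Q.
Supply slope = (57.35 − 38.65)/(1054 − 306) = 0.025, so P = 31 + 0.025Q.
Competitive equilibrium: 57.5 − 0.02Q = 31 + 0.025Q → Q* = 588.8889, P* = 45.7222.
The subsidy lowers effective supply by 7.2: P = 23.8 + 0.025Q.
New quantity: 57.5 − 0.02Q = 23.8 + 0.025Q → Q' = 748.8889.
Overproduction ΔQ = 748.8889 − 588.8889 = 160; wedge = subsidy = 7.2.
Welfare loss = ½ × 160 × 7.2 = 576.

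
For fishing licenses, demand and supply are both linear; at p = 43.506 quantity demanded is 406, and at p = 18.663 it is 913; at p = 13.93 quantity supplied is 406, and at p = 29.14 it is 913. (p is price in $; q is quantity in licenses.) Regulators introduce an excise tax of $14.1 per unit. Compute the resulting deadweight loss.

Demand slope = (18.663 − 43.506)/(913 − 406) = −0.049, so p = 63.4 − 0.049q.
Supply slope = (29.14 − 13.93)/(913 − 406) = 0.03, so p = 1.75 + 0.03q.
Competitive equilibrium: 63.4 − 0.049q = 1.75 + 0.03q → q* = 780.3797, p* = 25.1614.
With the tax, the buyer price exceeds the seller price by 14.1: (63.4 − 0.049q) − (1.75 + 0.03q) = 14.1 → q' = 601.8987.
Δq = 780.3797 − 601.8987 = 178.481; the wedge equals the tax, 14.1.
The triangle = ½ × 178.481 × 14.1 = $1258.29.

$1258.29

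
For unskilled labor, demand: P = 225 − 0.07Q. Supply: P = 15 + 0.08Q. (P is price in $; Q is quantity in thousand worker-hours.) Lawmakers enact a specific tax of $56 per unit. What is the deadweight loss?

Competitive equilibrium: 225 − 0.07Q = 15 + 0.08Q → Q* = 1400, P* = 127.
With the tax, the buyer price exceeds the seller price by 56: (225 − 0.07Q) − (15 + 0.08Q) = 56 → Q' = 1026.6667.
ΔQ = 1400 − 1026.6667 = 373.3333; the wedge equals the tax, 56.
Deadweight loss = ½ × 373.3333 × 56 = $10453.33 thousand.

$10453.33 thousand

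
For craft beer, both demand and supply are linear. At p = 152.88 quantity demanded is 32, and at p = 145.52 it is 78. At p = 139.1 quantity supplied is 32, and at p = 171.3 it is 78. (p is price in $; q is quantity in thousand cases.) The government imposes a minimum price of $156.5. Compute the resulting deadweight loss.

Demand slope = (145.52 − 152.88)/(78 − 32) = −0.16, so p = 158 − 0.16q.
Supply slope = (171.3 − 139.1)/(78 − 32) = 0.7, so p = 116.7 + 0.7q.
Competitive equilibrium: 158 − 0.16q = 116.7 + 0.7q → q* = 48.0233, p* = 150.3163.
At the floor p = 156.5, quantity demanded = (158 − 156.5)/0.16 = 9.375.
Sellers' marginal cost at q' = 9.375: 116.7 + 0.7·9.375 = 123.2625.
Δq = 48.0233 − 9.375 = 38.6483; wedge = 156.5 − 123.2625 = 33.2375.
Welfare loss = ½ × 38.6483 × 33.2375 = $642.29 thousand.

$642.29 thousand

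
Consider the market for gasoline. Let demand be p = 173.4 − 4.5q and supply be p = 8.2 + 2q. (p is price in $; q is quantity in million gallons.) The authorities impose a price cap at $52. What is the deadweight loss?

$40.16 million

Competitive equilibrium: 173.4 − 4.5q = 8.2 + 2q → q* = 25.4154, p* = 59.0308.
At the ceiling p = 52, quantity supplied = (52 − 8.2)/2 = 21.9.
Willingness to pay at q' = 21.9: 173.4 − 4.5·21.9 = 74.85.
Δq = 25.4154 − 21.9 = 3.5154; wedge = 74.85 − 52 = 22.85.
Deadweight loss = ½ × 3.5154 × 22.85 = $40.16 million.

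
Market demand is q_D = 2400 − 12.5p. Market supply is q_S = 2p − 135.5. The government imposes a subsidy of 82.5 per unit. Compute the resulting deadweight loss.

In inverse form: demand p = 192 − 0.08q, supply p = 67.75 + 0.5q.
Competitive equilibrium: 192 − 0.08q = 67.75 + 0.5q → q* = 214.2241, p* = 174.8621.
The subsidy lowers effective supply by 82.5: p = 0.5q − 14.75.
New quantity: 192 − 0.08q = 0.5q − 14.75 → q' = 356.4655.
Overproduction Δq = 356.4655 − 214.2241 = 142.2414; wedge = subsidy = 82.5.
Deadweight loss = ½ × 142.2414 × 82.5 = 5867.46.

5867.46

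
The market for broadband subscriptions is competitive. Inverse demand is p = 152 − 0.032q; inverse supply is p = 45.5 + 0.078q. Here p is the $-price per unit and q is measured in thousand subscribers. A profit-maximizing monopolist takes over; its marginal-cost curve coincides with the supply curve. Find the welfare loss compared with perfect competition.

Competitive equilibrium: 152 − 0.032q = 45.5 + 0.078q → q* = 968.1818, p* = 121.0182.
Marginal revenue: MR = 152 − 0.064q. Set MR = MC: 152 − 0.064q = 45.5 + 0.078q → q_m = 750.
Price p_m = 152 − 0.032·750 = 128; MC(q_m) = 45.5 + 0.078·750 = 104.
Competitive q* = 968.1818, so Δq = 218.1818; wedge = 128 − 104 = 24.
DWL = ½ × 218.1818 × 24 = $2618.18 thousand.

$2618.18 thousand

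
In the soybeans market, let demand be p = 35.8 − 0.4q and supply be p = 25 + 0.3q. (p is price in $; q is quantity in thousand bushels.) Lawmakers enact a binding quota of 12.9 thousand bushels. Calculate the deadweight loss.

Competitive equilibrium: 35.8 − 0.4q = 25 + 0.3q → q* = 15.4286, p* = 29.6286.
At q = 12.9: demand price = 35.8 − 0.4·12.9 = 30.64; supply price = 25 + 0.3·12.9 = 28.87.
Δq = 15.4286 − 12.9 = 2.5286; wedge = 30.64 − 28.87 = 1.77.
The triangle = ½ × 2.5286 × 1.77 = $2.24 thousand.

$2.24 thousand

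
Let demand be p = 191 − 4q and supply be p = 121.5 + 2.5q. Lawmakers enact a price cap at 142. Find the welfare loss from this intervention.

Competitive equilibrium: 191 − 4q = 121.5 + 2.5q → q* = 10.6923, p* = 148.2308.
At the ceiling p = 142, quantity supplied = (142 − 121.5)/2.5 = 8.2.
Willingness to pay at q' = 8.2: 191 − 4·8.2 = 158.2.
Δq = 10.6923 − 8.2 = 2.4923; wedge = 158.2 − 142 = 16.2.
Welfare loss = ½ × 2.4923 × 16.2 = 20.19.

20.19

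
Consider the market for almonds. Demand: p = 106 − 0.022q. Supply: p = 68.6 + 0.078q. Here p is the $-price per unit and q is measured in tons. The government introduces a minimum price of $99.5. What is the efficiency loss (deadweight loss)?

$308.47

Competitive equilibrium: 106 − 0.022q = 68.6 + 0.078q → q* = 374, p* = 97.772.
At the floor p = 99.5, quantity demanded = (106 − 99.5)/0.022 = 295.4545.
Sellers' marginal cost at q' = 295.4545: 68.6 + 0.078·295.4545 = 91.6455.
Δq = 374 − 295.4545 = 78.5455; wedge = 99.5 − 91.6455 = 7.8545.
Deadweight loss = ½ × 78.5455 × 7.8545 = $308.47.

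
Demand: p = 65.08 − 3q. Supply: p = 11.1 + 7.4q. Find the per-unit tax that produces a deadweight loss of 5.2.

Competitive equilibrium: 65.08 − 3q = 11.1 + 7.4q → q* = 5.1904, p* = 49.5088.
A tax t gives Δq = t/10.4 and wedge t, so DWL = t²/20.8.
t²/20.8 = 5.2 → t² = 108.16 → t = 10.4.

10.4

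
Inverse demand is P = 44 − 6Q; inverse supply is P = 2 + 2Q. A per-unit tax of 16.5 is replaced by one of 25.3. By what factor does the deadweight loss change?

Competitive equilibrium: 44 − 6Q = 2 + 2Q → Q* = 5.25, P* = 12.5.
For a per-unit tax t: ΔQ = t/8, so DWL = ½·t·(t/8) = t²/16.
At t = 16.5: DWL = 17.016. At t = 25.3: DWL = 40.006.
Ratio = (25.3/16.5)² = 2.351.

2.351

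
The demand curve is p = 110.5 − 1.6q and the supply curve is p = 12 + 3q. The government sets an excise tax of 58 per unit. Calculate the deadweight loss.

365.65

Competitive equilibrium: 110.5 − 1.6q = 12 + 3q → q* = 21.413, p* = 76.2391.
With the tax, the buyer price exceeds the seller price by 58: (110.5 − 1.6q) − (12 + 3q) = 58 → q' = 8.8043.
Δq = 21.413 − 8.8043 = 12.6087; the wedge equals the tax, 58.
Welfare loss = ½ × 12.6087 × 58 = 365.65.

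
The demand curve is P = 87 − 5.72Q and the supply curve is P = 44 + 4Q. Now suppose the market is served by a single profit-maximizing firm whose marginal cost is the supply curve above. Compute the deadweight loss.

13.05

Competitive equilibrium: 87 − 5.72Q = 44 + 4Q → Q* = 4.4239, P* = 61.6955.
Marginal revenue: MR = 87 − 11.44Q. Set MR = MC: 87 − 11.44Q = 44 + 4Q → Q_m = 2.785.
Price P_m = 87 − 5.72·2.785 = 71.0698; MC(Q_m) = 44 + 4·2.785 = 55.14.
Competitive Q* = 4.4239, so ΔQ = 1.6389; wedge = 71.0698 − 55.14 = 15.9298.
Deadweight loss = ½ × 1.6389 × 15.9298 = 13.05.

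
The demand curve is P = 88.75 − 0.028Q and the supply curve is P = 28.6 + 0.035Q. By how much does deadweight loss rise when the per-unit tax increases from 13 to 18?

Competitive equilibrium: 88.75 − 0.028Q = 28.6 + 0.035Q → Q* = 954.7619, P* = 62.0167.
For a per-unit tax t: ΔQ = t/0.063, so DWL = ½·t·(t/0.063) = t²/0.126.
At t = 13: DWL = 1341.27. At t = 18: DWL = 2571.429.
Increase = 2571.429 − 1341.27 = 1230.16.

1230.16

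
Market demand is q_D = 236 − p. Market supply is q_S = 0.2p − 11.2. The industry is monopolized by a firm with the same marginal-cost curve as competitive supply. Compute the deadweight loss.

55.10

In inverse form: demand p = 236 − q, supply p = 56 + 5q.
Competitive equilibrium: 236 − q = 56 + 5q → q* = 30, p* = 206.
Marginal revenue: MR = 236 − 2q. Set MR = MC: 236 − 2q = 56 + 5q → q_m = 25.7143.
Price p_m = 236 − 1·25.7143 = 210.2857; MC(q_m) = 56 + 5·25.7143 = 184.5715.
Competitive q* = 30, so Δq = 4.2857; wedge = 210.2857 − 184.5715 = 25.7142.
The triangle = ½ × 4.2857 × 25.7142 = 55.10.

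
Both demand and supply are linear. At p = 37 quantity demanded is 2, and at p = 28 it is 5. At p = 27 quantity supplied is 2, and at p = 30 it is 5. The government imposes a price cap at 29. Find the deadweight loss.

0.50

Demand slope = (28 − 37)/(5 − 2) = −3, so p = 43 − 3q.
Supply slope = (30 − 27)/(5 − 2) = 1, so p = 25 + q.
Competitive equilibrium: 43 − 3q = 25 + q → q* = 4.5, p* = 29.5.
At the ceiling p = 29, quantity supplied = (29 − 25)/1 = 4.
Willingness to pay at q' = 4: 43 − 3·4 = 31.
Δq = 4.5 − 4 = 0.5; wedge = 31 − 29 = 2.
DWL = ½ × 0.5 × 2 = 0.50.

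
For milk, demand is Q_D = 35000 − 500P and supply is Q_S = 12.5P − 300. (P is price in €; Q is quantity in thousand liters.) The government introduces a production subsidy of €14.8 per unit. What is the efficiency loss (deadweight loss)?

€1335.61 thousand

In inverse form: demand P = 70 − 0.002Q, supply P = 24 + 0.08Q.
Competitive equilibrium: 70 − 0.002Q = 24 + 0.08Q → Q* = 560.9756, P* = 68.878.
The subsidy lowers effective supply by 14.8: P = 9.2 + 0.08Q.
New quantity: 70 − 0.002Q = 9.2 + 0.08Q → Q' = 741.4634.
Overproduction ΔQ = 741.4634 − 560.9756 = 180.4878; wedge = subsidy = 14.8.
The triangle = ½ × 180.4878 × 14.8 = €1335.61 thousand.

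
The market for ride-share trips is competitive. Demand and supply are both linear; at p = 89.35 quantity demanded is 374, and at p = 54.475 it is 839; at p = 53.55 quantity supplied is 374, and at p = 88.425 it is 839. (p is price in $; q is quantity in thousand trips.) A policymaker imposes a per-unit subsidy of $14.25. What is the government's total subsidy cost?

Demand slope = (54.475 − 89.35)/(839 − 374) = −0.075, so p = 117.4 − 0.075q.
Supply slope = (88.425 − 53.55)/(839 − 374) = 0.075, so p = 25.5 + 0.075q.
Competitive equilibrium: 117.4 − 0.075q = 25.5 + 0.075q → q* = 612.6667, p* = 71.45.
The subsidy lowers effective supply by 14.25: p = 11.25 + 0.075q.
New quantity: 117.4 − 0.075q = 11.25 + 0.075q → q' = 707.6667.
Total subsidy cost = 14.25 × 707.6667 = $10084.25 thousand.

$10084.25 thousand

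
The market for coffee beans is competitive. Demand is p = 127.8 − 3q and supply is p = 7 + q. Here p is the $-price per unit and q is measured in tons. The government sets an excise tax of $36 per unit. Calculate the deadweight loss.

$162

Competitive equilibrium: 127.8 − 3q = 7 + q → q* = 30.2, p* = 37.2.
With the tax, the buyer price exceeds the seller price by 36: (127.8 − 3q) − (7 + q) = 36 → q' = 21.2.
Δq = 30.2 − 21.2 = 9; the wedge equals the tax, 36.
DWL = ½ × 9 × 36 = $162.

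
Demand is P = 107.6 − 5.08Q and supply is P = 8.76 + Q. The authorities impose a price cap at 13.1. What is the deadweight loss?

431.69

Competitive equilibrium: 107.6 − 5.08Q = 8.76 + Q → Q* = 16.25658, P* = 25.01658.
At the ceiling P = 13.1, quantity supplied = (13.1 − 8.76)/1 = 4.34.
Willingness to pay at Q' = 4.34: 107.6 − 5.08·4.34 = 85.5528.
ΔQ = 16.25658 − 4.34 = 11.91658; wedge = 85.5528 − 13.1 = 72.4528.
DWL = ½ × 11.91658 × 72.4528 = 431.69.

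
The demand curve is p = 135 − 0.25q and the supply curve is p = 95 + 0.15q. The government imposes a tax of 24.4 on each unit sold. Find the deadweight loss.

Competitive equilibrium: 135 − 0.25q = 95 + 0.15q → q* = 100, p* = 110.
With the tax, the buyer price exceeds the seller price by 24.4: (135 − 0.25q) − (95 + 0.15q) = 24.4 → q' = 39.
Δq = 100 − 39 = 61; the wedge equals the tax, 24.4.
DWL = ½ × 61 × 24.4 = 744.20.

744.20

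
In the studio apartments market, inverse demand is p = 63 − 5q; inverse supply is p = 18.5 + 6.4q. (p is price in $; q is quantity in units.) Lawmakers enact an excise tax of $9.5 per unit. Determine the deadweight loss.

Competitive equilibrium: 63 − 5q = 18.5 + 6.4q → q* = 3.9035, p* = 43.4825.
With the tax, the buyer price exceeds the seller price by 9.5: (63 − 5q) − (18.5 + 6.4q) = 9.5 → q' = 3.0702.
Δq = 3.9035 − 3.0702 = 0.8333; the wedge equals the tax, 9.5.
The triangle = ½ × 0.8333 × 9.5 = $3.96.

$3.96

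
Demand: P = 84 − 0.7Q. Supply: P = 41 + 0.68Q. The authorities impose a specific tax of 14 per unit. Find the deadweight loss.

Competitive equilibrium: 84 − 0.7Q = 41 + 0.68Q → Q* = 31.1594, P* = 62.1884.
With the tax, the buyer price exceeds the seller price by 14: (84 − 0.7Q) − (41 + 0.68Q) = 14 → Q' = 21.0145.
ΔQ = 31.1594 − 21.0145 = 10.1449; the wedge equals the tax, 14.
Welfare loss = ½ × 10.1449 × 14 = 71.01.

71.01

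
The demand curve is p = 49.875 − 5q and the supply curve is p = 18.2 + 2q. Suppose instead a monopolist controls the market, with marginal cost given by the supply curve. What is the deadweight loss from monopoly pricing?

Competitive equilibrium: 49.875 − 5q = 18.2 + 2q → q* = 4.525, p* = 27.25.
Marginal revenue: MR = 49.875 − 10q. Set MR = MC: 49.875 − 10q = 18.2 + 2q → q_m = 2.6396.
Price p_m = 49.875 − 5·2.6396 = 36.677; MC(q_m) = 18.2 + 2·2.6396 = 23.4792.
Competitive q* = 4.525, so Δq = 1.8854; wedge = 36.677 − 23.4792 = 13.1978.
Deadweight loss = ½ × 1.8854 × 13.1978 = 12.44.

12.44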